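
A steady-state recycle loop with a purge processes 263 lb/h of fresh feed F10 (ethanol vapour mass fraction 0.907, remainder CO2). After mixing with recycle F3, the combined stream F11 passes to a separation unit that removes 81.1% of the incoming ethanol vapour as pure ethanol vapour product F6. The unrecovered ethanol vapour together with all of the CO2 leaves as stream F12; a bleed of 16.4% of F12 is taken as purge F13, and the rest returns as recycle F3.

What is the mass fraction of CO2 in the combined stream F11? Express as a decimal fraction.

0.345

CO2 enters only via F10 and leaves only via the purge: 263×0.093 = 0.164×(CO2 in F12), and the separation unit passes all CO2, so CO2 in F11 = CO2 in F12 = 149.14 lb/h.
ethanol vapour in F11: m_A = 263×0.907 + (1−0.164)·(1−0.811)·m_A, so m_A = 238.54/0.8420 = 283.3 lb/h.
F11 = 283.3 + 149.14 = 432.44 lb/h.
CO2 fraction in F11 = 149.14/432.44 = 0.345.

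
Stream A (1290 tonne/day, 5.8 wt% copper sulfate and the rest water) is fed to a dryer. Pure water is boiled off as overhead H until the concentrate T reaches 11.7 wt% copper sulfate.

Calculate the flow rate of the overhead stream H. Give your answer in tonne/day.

copper sulfate is conserved: 1290×0.058 = 74.82 tonne/day all reports to the concentrate.
Concentrate = 74.82/(target fraction) = 639.49 tonne/day.
Overhead = 1290 − 639.49 = 650.51 tonne/day.

650.5 tonne/day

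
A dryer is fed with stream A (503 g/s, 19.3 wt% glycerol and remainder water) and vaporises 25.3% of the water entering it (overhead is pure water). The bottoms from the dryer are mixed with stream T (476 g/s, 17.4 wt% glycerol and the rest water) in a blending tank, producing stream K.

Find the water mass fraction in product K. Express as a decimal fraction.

0.795

Vapour removed = 0.253×0.807×503 = 102.7 g/s; concentrate = 400.3 g/s.
water reaching the mixer = 303.22 (from concentrate) + 476×0.826 = 696.4 g/s.
Product flow = 400.3 + 476 = 876.3 g/s; water fraction = 0.795.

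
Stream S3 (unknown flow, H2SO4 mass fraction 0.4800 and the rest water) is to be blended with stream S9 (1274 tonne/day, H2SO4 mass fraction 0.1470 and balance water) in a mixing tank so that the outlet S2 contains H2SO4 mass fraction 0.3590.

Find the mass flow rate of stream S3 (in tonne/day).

Let S3 be the unknown flow. Total out = 1274 + S3.
H2SO4 balance: 187.28 + 0.480·S3 = 0.359·(1274 + S3)
(0.480 − 0.359)·S3 = 0.359×1274 − 187.28 = 270.09
S3 = 270.09 / 0.121 = 2232.1 tonne/day

2232 tonne/day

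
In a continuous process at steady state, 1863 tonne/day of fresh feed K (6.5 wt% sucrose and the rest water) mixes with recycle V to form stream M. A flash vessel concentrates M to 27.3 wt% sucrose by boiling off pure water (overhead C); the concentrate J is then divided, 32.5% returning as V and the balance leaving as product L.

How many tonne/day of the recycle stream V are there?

213.6 tonne/day

Overall sucrose balance (none leaves overhead): sucrose in fresh feed = sucrose in product, i.e. 1863×0.065 = (1−0.325)·J·0.273.
J = 121.09/(0.273×0.675) = 657.14 tonne/day.
Recycle V = 0.325×657.14 = 213.57 tonne/day.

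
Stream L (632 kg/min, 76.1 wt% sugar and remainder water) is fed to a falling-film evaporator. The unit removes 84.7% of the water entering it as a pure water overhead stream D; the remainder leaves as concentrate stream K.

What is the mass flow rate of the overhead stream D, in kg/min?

water entering = 632×0.239 = 151.05 kg/min; overhead removed = 0.847×151.05 = 127.94 kg/min.

127.9 kg/min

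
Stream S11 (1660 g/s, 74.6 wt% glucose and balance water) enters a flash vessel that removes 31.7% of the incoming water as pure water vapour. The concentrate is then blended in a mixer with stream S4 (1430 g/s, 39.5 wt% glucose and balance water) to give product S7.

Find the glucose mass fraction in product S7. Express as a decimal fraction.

Vapour removed = 0.317×0.254×1660 = 133.66 g/s; concentrate = 1526.3 g/s.
glucose reaching the mixer = 1238.4 (from concentrate) + 1430×0.395 = 1803.2 g/s.
Product flow = 1526.3 + 1430 = 2956.3 g/s; glucose fraction = 0.610.

0.610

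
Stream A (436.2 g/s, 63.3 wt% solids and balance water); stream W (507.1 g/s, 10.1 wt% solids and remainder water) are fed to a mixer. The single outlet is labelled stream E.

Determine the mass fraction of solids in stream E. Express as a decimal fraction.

Total flow out = 436.2 + 507.1 = 943.3 g/s.
solids in = 436.2×0.633 + 507.1×0.101 = 327.33 g/s.
solids mass fraction in E = 327.33/943.3 = 0.3470.

0.3470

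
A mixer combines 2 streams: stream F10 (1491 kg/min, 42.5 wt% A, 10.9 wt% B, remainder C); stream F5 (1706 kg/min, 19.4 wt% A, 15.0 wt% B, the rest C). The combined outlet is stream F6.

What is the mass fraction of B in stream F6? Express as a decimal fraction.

Total flow out = 1491 + 1706 = 3197 kg/min.
B in = 1491×0.109 + 1706×0.150 = 418.42 kg/min.
B mass fraction in F6 = 418.42/3197 = 0.131.

0.131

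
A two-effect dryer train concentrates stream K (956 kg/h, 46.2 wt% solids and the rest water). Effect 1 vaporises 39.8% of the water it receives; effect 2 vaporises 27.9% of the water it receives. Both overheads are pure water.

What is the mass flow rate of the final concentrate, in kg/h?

664.9 kg/h

water in feed = 956×0.538 = 514.33 kg/h.
After stage 1: water left = (1−0.398)×514.33 = 309.63; stream total = 751.3 kg/h.
After stage 2: water left = (1−0.279)×309.63 = 223.24; final concentrate = 664.91 kg/h.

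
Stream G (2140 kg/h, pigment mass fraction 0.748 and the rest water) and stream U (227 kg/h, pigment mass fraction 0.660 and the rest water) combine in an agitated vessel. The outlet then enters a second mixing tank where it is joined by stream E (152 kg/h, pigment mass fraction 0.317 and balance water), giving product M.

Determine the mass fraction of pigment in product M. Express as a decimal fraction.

0.714

Overall, product flow = 2519 kg/h.
pigment in = 2140×0.748 + 227×0.660 + 152×0.317 = 1798.7 kg/h.
pigment fraction in M = 0.714.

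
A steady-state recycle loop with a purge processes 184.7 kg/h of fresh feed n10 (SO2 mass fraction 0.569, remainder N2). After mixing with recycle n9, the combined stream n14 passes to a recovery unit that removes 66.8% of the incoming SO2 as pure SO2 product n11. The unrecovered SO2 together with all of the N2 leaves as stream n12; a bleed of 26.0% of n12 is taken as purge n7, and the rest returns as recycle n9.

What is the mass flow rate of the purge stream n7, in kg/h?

91.63 kg/h

N2 enters only via n10 and leaves only via the purge: 184.7×0.431 = 0.260×(N2 in n12), and the recovery unit passes all N2, so N2 in n14 = N2 in n12 = 306.18 kg/h.
SO2 in n14: m_A = 184.7×0.569 + (1−0.260)·(1−0.668)·m_A, so m_A = 105.09/0.7543 = 139.32 kg/h.
n12 = (1−0.668)×139.32 + 306.18 = 352.43 kg/h.
Purge n7 = 0.260×352.43 = 91.632 kg/h.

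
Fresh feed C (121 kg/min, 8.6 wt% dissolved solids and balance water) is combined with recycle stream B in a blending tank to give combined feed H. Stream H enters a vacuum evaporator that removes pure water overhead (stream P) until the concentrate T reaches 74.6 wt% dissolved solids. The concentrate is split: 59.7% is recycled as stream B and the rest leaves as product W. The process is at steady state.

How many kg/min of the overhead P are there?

107.1 kg/min

Overall dissolved solids balance (none leaves overhead): dissolved solids in fresh feed = dissolved solids in product, i.e. 121×0.086 = (1−0.597)·T·0.746.
T = 10.406/(0.746×0.403) = 34.613 kg/min.
Recycle B = 0.597×34.613 = 20.664 kg/min.
Combined feed H = 121 + 20.664 = 141.66 kg/min.
Overhead P = H − T = 141.66 − 34.613 = 107.05 kg/min.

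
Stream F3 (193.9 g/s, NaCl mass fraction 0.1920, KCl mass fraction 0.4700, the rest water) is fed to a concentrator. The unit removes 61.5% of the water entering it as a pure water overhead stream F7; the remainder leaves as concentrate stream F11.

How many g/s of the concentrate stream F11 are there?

water entering = 193.9×0.338 = 65.538 g/s; overhead removed = 0.615×65.538 = 40.306 g/s.
Concentrate = 193.9 − 40.306 = 153.59 g/s.

153.6 g/s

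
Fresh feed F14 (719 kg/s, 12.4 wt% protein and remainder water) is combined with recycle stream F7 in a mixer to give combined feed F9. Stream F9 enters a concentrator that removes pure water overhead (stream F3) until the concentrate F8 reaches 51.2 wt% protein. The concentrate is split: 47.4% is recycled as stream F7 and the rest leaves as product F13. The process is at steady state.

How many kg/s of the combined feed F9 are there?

875.9 kg/s

Overall protein balance (none leaves overhead): protein in fresh feed = protein in product, i.e. 719×0.124 = (1−0.474)·F8·0.512.
F8 = 89.156/(0.512×0.526) = 331.05 kg/s.
Recycle F7 = 0.474×331.05 = 156.92 kg/s.
Combined feed F9 = 719 + 156.92 = 875.92 kg/s.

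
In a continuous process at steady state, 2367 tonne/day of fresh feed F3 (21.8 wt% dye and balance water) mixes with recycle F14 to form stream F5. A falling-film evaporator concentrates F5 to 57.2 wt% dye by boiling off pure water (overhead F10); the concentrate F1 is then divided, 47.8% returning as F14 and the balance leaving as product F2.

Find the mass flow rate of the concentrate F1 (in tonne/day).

1728 tonne/day

Overall dye balance (none leaves overhead): dye in fresh feed = dye in product, i.e. 2367×0.218 = (1−0.478)·F1·0.572.
F1 = 516.01/(0.572×0.522) = 1728.2 tonne/day.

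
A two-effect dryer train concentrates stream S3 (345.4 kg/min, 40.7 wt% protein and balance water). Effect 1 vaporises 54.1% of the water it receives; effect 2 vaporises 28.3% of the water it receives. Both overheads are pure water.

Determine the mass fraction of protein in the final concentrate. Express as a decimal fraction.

0.6759

water in feed = 345.4×0.593 = 204.82 kg/min.
After stage 1: water left = (1−0.541)×204.82 = 94.013; stream total = 234.59 kg/min.
After stage 2: water left = (1−0.283)×94.013 = 67.408; final concentrate = 207.99 kg/min.
protein fraction = 140.58/207.99 = 0.6759.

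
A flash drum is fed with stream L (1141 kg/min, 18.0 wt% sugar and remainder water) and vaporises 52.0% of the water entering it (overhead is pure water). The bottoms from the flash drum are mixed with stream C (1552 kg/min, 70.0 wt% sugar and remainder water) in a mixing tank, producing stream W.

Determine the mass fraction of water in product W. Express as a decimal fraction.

Vapour removed = 0.520×0.820×1141 = 486.52 kg/min; concentrate = 654.48 kg/min.
water reaching the mixer = 449.1 (from concentrate) + 1552×0.300 = 914.7 kg/min.
Product flow = 654.48 + 1552 = 2206.5 kg/min; water fraction = 0.4146.

0.4146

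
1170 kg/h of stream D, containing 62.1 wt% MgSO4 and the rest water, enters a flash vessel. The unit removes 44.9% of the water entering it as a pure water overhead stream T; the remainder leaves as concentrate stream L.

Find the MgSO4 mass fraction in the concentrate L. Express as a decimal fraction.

MgSO4 is not removed: 1170×0.621 = 726.57 kg/h of MgSO4 enters L.
water entering = 1170×0.379 = 443.43 kg/h; overhead removed = 0.449×443.43 = 199.1 kg/h.
Concentrate = 1170 − 199.1 = 970.9 kg/h.
Mass fraction = 726.57/970.9 = 0.748.

0.748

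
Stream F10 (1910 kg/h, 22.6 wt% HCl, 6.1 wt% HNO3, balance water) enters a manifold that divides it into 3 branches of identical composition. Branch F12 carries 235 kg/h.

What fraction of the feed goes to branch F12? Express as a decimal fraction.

Fraction to F12 = 235/1910 = 0.1230.

0.123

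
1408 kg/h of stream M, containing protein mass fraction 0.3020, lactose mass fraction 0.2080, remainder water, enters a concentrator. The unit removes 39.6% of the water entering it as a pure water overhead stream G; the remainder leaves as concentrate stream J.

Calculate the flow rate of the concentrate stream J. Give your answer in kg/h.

1135 kg/h

water entering = 1408×0.490 = 689.92 kg/h; overhead removed = 0.396×689.92 = 273.21 kg/h.
Concentrate = 1408 − 273.21 = 1134.8 kg/h.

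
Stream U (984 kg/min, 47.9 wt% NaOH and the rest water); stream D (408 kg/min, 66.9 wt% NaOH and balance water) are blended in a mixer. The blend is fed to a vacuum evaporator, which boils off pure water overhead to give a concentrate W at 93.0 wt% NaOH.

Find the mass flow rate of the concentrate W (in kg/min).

800.3 kg/min

NaOH entering = 984×0.479 + 408×0.669 = 744.29 kg/min.
All NaOH reports to W, so W = 744.29/0.930 = 800.31 kg/min.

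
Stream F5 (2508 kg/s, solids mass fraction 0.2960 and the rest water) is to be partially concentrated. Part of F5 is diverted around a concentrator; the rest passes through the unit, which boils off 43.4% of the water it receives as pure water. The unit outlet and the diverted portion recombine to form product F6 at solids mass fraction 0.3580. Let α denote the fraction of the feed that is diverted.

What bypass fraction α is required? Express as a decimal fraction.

All 2508×0.296 = 742.37 kg/s of solids reaches F6, so F6 = 742.37/0.358 = 2073.7 kg/s and vapour = 434.35 kg/s.
The evaporator receives (1−α)·2508 of feed at 0.704 water and removes 0.434 of that water:
0.434×0.704×(1−α)×2508 = 434.35
(1−α) = 434.35/766.28 = 0.5668;  α = 0.4332.

0.433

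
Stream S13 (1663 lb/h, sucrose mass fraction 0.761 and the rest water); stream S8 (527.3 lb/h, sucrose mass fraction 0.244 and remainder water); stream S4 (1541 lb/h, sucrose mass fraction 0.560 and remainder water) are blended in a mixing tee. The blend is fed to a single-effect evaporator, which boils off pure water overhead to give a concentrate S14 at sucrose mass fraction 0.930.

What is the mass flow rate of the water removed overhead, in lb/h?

1304 lb/h

sucrose entering = 1663×0.761 + 527.3×0.244 + 1541×0.560 = 2257.2 lb/h.
All sucrose reports to S14, so S14 = 2257.2/0.930 = 2427.1 lb/h.
Total feed = 3731.3 lb/h; overhead = 3731.3 − 2427.1 = 1304.2 lb/h.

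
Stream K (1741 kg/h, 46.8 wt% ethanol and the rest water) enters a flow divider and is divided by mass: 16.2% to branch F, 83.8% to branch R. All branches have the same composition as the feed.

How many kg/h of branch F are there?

282 kg/h

Branch F flow = 0.162×1741 = 282.04 kg/h.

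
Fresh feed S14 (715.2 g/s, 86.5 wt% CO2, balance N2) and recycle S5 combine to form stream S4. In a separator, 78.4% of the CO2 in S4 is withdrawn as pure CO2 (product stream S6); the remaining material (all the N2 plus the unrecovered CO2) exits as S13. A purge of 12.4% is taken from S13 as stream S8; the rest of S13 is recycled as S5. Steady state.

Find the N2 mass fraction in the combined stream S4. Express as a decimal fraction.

0.5051

N2 enters only via S14 and leaves only via the purge: 715.2×0.135 = 0.124×(N2 in S13), and the separator passes all N2, so N2 in S4 = N2 in S13 = 778.65 g/s.
CO2 in S4: m_A = 715.2×0.865 + (1−0.124)·(1−0.784)·m_A, so m_A = 618.65/0.8108 = 763.02 g/s.
S4 = 763.02 + 778.65 = 1541.7 g/s.
N2 fraction in S4 = 778.65/1541.7 = 0.5051.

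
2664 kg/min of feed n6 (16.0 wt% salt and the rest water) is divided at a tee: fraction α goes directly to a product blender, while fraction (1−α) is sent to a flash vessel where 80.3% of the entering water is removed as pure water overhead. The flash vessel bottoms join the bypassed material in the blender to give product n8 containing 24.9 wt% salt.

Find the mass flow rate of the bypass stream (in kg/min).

1252 kg/min

All 2664×0.160 = 426.24 kg/min of salt reaches n8, so n8 = 426.24/0.249 = 1711.8 kg/min and vapour = 952.19 kg/min.
The evaporator receives (1−α)·2664 of feed at 0.840 water and removes 0.803 of that water:
0.803×0.840×(1−α)×2664 = 952.19
(1−α) = 952.19/1796.9 = 0.5299;  α = 0.4701.
Bypass flow = 0.4701×2664 = 1252.3 kg/min.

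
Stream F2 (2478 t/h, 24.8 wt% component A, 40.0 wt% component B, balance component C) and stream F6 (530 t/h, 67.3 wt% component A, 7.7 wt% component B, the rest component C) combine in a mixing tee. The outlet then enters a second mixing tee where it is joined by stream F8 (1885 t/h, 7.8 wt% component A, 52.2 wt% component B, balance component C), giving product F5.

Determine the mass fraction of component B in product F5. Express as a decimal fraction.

Overall, product flow = 4893 t/h.
component B in = 2478×0.400 + 530×0.077 + 1885×0.522 = 2016 t/h.
component B fraction in F5 = 0.412.

0.412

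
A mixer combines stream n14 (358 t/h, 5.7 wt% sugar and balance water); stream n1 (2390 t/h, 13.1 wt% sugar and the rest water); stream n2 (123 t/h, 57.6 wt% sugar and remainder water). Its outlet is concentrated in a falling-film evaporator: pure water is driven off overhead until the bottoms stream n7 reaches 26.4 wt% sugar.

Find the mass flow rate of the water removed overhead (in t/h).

1339 t/h

sugar entering = 358×0.057 + 2390×0.131 + 123×0.576 = 404.34 t/h.
All sugar reports to n7, so n7 = 404.34/0.264 = 1531.6 t/h.
Total feed = 2871 t/h; overhead = 2871 − 1531.6 = 1339.4 t/h.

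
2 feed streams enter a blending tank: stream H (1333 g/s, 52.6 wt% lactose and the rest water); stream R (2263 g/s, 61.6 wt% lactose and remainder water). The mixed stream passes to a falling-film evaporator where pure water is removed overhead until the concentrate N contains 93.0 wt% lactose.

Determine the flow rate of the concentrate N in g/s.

lactose entering = 1333×0.526 + 2263×0.616 = 2095.2 g/s.
All lactose reports to N, so N = 2095.2/0.930 = 2252.9 g/s.

2253 g/s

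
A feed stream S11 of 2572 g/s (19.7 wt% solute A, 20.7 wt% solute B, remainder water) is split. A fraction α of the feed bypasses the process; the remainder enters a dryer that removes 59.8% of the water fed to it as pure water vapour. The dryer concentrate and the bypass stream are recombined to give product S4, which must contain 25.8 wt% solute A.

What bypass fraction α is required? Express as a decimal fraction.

All 2572×0.197 = 506.68 g/s of solute A reaches S4, so S4 = 506.68/0.258 = 1963.9 g/s and vapour = 608.11 g/s.
The evaporator receives (1−α)·2572 of feed at 0.596 water and removes 0.598 of that water:
0.598×0.596×(1−α)×2572 = 608.11
(1−α) = 608.11/916.68 = 0.6634;  α = 0.3366.

0.337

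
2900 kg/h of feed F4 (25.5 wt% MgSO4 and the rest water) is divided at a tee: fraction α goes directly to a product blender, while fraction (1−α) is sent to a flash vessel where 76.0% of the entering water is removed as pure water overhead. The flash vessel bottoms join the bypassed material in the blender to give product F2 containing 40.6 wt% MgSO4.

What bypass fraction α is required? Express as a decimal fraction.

All 2900×0.255 = 739.5 kg/h of MgSO4 reaches F2, so F2 = 739.5/0.406 = 1821.4 kg/h and vapour = 1078.6 kg/h.
The evaporator receives (1−α)·2900 of feed at 0.745 water and removes 0.760 of that water:
0.760×0.745×(1−α)×2900 = 1078.6
(1−α) = 1078.6/1642 = 0.6569;  α = 0.3431.

0.343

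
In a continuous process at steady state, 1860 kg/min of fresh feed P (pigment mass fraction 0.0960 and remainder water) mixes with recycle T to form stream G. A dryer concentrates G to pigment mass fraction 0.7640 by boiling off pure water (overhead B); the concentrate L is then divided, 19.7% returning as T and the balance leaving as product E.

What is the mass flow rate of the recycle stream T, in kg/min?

57.34 kg/min

Overall pigment balance (none leaves overhead): pigment in fresh feed = pigment in product, i.e. 1860×0.096 = (1−0.197)·L·0.764.
L = 178.56/(0.764×0.803) = 291.06 kg/min.
Recycle T = 0.197×291.06 = 57.338 kg/min.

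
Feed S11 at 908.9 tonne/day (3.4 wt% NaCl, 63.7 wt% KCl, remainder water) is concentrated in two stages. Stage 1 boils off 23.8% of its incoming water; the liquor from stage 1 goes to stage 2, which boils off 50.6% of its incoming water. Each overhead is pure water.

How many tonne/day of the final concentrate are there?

722.4 tonne/day

water in feed = 908.9×0.329 = 299.03 tonne/day.
After stage 1: water left = (1−0.238)×299.03 = 227.86; stream total = 837.73 tonne/day.
After stage 2: water left = (1−0.506)×227.86 = 112.56; final concentrate = 722.43 tonne/day.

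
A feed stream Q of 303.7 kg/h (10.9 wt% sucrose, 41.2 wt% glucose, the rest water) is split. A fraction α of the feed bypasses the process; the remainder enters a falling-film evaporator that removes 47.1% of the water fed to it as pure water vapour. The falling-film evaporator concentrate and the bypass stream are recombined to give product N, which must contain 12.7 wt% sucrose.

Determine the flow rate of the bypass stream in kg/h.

112.9 kg/h

All 303.7×0.109 = 33.103 kg/h of sucrose reaches N, so N = 33.103/0.127 = 260.66 kg/h and vapour = 43.044 kg/h.
The evaporator receives (1−α)·303.7 of feed at 0.479 water and removes 0.471 of that water:
0.471×0.479×(1−α)×303.7 = 43.044
(1−α) = 43.044/68.517 = 0.6282;  α = 0.3718.
Bypass flow = 0.3718×303.7 = 112.91 kg/h.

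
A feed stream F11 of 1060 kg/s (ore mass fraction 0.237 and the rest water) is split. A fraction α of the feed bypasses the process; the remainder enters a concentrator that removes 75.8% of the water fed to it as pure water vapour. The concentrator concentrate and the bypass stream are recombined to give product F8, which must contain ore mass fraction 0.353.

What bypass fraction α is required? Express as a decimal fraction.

0.432

All 1060×0.237 = 251.22 kg/s of ore reaches F8, so F8 = 251.22/0.353 = 711.67 kg/s and vapour = 348.33 kg/s.
The evaporator receives (1−α)·1060 of feed at 0.763 water and removes 0.758 of that water:
0.758×0.763×(1−α)×1060 = 348.33
(1−α) = 348.33/613.06 = 0.5682;  α = 0.4318.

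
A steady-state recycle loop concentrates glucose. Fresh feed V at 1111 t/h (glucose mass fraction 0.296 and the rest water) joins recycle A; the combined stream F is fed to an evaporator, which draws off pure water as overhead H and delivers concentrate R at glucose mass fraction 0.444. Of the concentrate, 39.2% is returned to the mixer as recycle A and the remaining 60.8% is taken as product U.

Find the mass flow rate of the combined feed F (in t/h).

Overall glucose balance (none leaves overhead): glucose in fresh feed = glucose in product, i.e. 1111×0.296 = (1−0.392)·R·0.444.
R = 328.86/(0.444×0.608) = 1218.2 t/h.
Recycle A = 0.392×1218.2 = 477.54 t/h.
Combined feed F = 1111 + 477.54 = 1588.5 t/h.

1589 t/h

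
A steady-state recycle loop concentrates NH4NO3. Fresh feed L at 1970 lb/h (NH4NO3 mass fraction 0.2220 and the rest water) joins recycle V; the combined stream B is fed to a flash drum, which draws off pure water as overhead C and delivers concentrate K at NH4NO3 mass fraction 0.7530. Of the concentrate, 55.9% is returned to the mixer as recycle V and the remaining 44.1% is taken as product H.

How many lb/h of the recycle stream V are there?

736.2 lb/h

Overall NH4NO3 balance (none leaves overhead): NH4NO3 in fresh feed = NH4NO3 in product, i.e. 1970×0.222 = (1−0.559)·K·0.753.
K = 437.34/(0.753×0.441) = 1317 lb/h.
Recycle V = 0.559×1317 = 736.2 lb/h.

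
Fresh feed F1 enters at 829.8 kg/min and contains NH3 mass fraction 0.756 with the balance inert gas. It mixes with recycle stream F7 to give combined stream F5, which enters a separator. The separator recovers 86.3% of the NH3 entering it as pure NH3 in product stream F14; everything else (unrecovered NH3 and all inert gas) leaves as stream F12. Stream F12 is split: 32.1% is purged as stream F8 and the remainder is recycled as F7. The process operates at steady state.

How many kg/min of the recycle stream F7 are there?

inert gas enters only via F1 and leaves only via the purge: 829.8×0.244 = 0.321×(inert gas in F12), and the separator passes all inert gas, so inert gas in F5 = inert gas in F12 = 630.75 kg/min.
NH3 in F5: m_A = 829.8×0.756 + (1−0.321)·(1−0.863)·m_A, so m_A = 627.33/0.9070 = 691.67 kg/min.
F12 = (1−0.863)×691.67 + 630.75 = 725.51 kg/min.
Recycle F7 = (1−0.321)×725.51 = 492.62 kg/min.

492.6 kg/min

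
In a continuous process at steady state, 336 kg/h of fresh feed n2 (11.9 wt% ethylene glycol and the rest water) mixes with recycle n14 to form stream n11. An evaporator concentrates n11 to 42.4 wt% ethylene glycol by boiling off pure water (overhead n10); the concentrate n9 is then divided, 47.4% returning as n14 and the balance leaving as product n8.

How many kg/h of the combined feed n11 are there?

Overall ethylene glycol balance (none leaves overhead): ethylene glycol in fresh feed = ethylene glycol in product, i.e. 336×0.119 = (1−0.474)·n9·0.424.
n9 = 39.984/(0.424×0.526) = 179.28 kg/h.
Recycle n14 = 0.474×179.28 = 84.979 kg/h.
Combined feed n11 = 336 + 84.979 = 420.98 kg/h.

421 kg/h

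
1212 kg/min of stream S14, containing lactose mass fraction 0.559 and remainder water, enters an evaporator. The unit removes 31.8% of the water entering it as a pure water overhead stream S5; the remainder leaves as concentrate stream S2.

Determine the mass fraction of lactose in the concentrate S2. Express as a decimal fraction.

0.650

lactose is not removed: 1212×0.559 = 677.51 kg/min of lactose enters S2.
water entering = 1212×0.441 = 534.49 kg/min; overhead removed = 0.318×534.49 = 169.97 kg/min.
Concentrate = 1212 − 169.97 = 1042 kg/min.
Mass fraction = 677.51/1042 = 0.650.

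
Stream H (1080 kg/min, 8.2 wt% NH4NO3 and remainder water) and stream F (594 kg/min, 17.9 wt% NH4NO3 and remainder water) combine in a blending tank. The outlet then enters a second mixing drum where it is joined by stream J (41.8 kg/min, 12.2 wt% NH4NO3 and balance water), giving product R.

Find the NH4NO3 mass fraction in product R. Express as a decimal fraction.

Overall, product flow = 1715.8 kg/min.
NH4NO3 in = 1080×0.082 + 594×0.179 + 41.8×0.122 = 199.99 kg/min.
NH4NO3 fraction in R = 0.1166.

0.1166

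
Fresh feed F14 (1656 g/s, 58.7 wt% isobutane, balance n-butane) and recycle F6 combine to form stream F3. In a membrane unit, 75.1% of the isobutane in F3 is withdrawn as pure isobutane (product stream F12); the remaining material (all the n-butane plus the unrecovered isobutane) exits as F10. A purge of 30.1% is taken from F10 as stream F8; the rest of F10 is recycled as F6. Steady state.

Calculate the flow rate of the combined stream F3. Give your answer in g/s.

n-butane enters only via F14 and leaves only via the purge: 1656×0.413 = 0.301×(n-butane in F10), and the membrane unit passes all n-butane, so n-butane in F3 = n-butane in F10 = 2272.2 g/s.
isobutane in F3: m_A = 1656×0.587 + (1−0.301)·(1−0.751)·m_A, so m_A = 972.07/0.8259 = 1176.9 g/s.
F3 = 1176.9 + 2272.2 = 3449.1 g/s.

3449 g/s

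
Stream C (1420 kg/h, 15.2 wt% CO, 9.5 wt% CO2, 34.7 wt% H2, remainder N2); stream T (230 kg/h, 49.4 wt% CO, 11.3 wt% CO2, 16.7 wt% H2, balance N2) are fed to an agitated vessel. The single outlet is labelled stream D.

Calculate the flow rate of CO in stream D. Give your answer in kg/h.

CO out = CO in = 1420×0.152 + 230×0.494 = 329.46 kg/h.

329.5 kg/h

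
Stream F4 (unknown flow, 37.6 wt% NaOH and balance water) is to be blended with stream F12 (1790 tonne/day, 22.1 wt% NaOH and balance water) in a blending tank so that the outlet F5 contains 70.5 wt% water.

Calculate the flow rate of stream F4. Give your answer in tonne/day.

Let F4 be the unknown flow. Total out = 1790 + F4.
water balance: 1394.4 + 0.624·F4 = 0.705·(1790 + F4)
(0.624 − 0.705)·F4 = 0.705×1790 − 1394.4 = -132.46
F4 = -132.46 / -0.081 = 1635.3 tonne/day

1635 tonne/day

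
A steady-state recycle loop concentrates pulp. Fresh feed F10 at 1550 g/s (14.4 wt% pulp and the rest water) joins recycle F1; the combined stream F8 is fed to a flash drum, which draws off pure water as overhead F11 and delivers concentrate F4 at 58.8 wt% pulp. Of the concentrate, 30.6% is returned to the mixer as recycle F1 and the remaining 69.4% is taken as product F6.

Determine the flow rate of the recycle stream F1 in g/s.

Overall pulp balance (none leaves overhead): pulp in fresh feed = pulp in product, i.e. 1550×0.144 = (1−0.306)·F4·0.588.
F4 = 223.2/(0.588×0.694) = 546.96 g/s.
Recycle F1 = 0.306×546.96 = 167.37 g/s.

167.4 g/s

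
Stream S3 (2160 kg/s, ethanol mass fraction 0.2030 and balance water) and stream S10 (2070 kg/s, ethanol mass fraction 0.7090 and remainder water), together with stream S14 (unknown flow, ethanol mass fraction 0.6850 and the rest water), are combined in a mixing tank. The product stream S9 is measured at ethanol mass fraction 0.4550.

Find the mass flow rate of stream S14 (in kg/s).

80.61 kg/s

Let S14 be the unknown flow. Total out = 4230 + S14.
ethanol balance: 1906.1 + 0.685·S14 = 0.455·(4230 + S14)
(0.685 − 0.455)·S14 = 0.455×4230 − 1906.1 = 18.54
S14 = 18.54 / 0.230 = 80.609 kg/s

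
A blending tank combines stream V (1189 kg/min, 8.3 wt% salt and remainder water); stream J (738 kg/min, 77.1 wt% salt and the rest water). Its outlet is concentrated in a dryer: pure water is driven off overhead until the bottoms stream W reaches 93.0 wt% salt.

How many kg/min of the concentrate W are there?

717.9 kg/min

salt entering = 1189×0.083 + 738×0.771 = 667.69 kg/min.
All salt reports to W, so W = 667.69/0.930 = 717.94 kg/min.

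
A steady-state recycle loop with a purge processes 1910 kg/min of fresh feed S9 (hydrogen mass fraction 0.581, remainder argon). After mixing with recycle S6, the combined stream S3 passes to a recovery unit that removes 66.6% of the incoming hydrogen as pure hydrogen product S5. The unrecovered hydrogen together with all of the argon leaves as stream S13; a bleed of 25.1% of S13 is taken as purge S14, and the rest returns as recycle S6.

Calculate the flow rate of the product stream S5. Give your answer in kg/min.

985.6 kg/min

hydrogen in S3: m_A = 1910×0.581 + (1−0.251)·(1−0.666)·m_A, so m_A = 1109.7/0.7498 = 1479.9 kg/min.
Product S5 = 0.666×1479.9 = 985.64 kg/min.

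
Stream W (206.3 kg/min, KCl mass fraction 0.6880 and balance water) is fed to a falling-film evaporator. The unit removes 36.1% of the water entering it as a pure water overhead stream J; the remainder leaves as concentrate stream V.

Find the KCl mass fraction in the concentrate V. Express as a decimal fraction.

KCl is not removed: 206.3×0.688 = 141.93 kg/min of KCl enters V.
water entering = 206.3×0.312 = 64.366 kg/min; overhead removed = 0.361×64.366 = 23.236 kg/min.
Concentrate = 206.3 − 23.236 = 183.06 kg/min.
Mass fraction = 141.93/183.06 = 0.7753.

0.7753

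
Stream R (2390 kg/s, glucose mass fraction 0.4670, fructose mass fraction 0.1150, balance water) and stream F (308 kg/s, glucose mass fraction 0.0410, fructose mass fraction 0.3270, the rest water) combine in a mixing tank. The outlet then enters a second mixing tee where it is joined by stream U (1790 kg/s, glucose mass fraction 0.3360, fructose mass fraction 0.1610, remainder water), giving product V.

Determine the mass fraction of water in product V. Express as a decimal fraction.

0.4666

Overall, product flow = 4488 kg/s.
water in = 2390×0.418 + 308×0.632 + 1790×0.503 = 2094 kg/s.
water fraction in V = 0.4666.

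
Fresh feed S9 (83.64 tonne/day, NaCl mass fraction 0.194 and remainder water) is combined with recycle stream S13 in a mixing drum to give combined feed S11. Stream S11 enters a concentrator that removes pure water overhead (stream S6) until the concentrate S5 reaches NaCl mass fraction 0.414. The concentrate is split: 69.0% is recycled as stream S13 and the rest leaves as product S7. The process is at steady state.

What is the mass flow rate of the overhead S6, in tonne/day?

Overall NaCl balance (none leaves overhead): NaCl in fresh feed = NaCl in product, i.e. 83.64×0.194 = (1−0.690)·S5·0.414.
S5 = 16.226/(0.414×0.310) = 126.43 tonne/day.
Recycle S13 = 0.690×126.43 = 87.237 tonne/day.
Combined feed S11 = 83.64 + 87.237 = 170.88 tonne/day.
Overhead S6 = S11 − S5 = 170.88 − 126.43 = 44.446 tonne/day.

44.45 tonne/day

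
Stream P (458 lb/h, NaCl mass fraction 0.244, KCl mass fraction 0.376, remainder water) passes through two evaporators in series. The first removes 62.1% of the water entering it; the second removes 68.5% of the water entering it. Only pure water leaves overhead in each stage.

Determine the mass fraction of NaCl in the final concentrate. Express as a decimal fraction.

0.367

water in feed = 458×0.380 = 174.04 lb/h.
After stage 1: water left = (1−0.621)×174.04 = 65.961; stream total = 349.92 lb/h.
After stage 2: water left = (1−0.685)×65.961 = 20.778; final concentrate = 304.74 lb/h.
NaCl fraction = 111.75/304.74 = 0.367.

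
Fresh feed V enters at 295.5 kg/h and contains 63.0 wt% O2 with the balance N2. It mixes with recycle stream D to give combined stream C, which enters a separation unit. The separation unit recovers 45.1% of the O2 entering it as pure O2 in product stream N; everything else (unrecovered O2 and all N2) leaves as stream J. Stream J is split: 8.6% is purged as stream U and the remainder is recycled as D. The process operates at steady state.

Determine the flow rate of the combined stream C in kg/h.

N2 enters only via V and leaves only via the purge: 295.5×0.370 = 0.086×(N2 in J), and the separation unit passes all N2, so N2 in C = N2 in J = 1271.3 kg/h.
O2 in C: m_A = 295.5×0.630 + (1−0.086)·(1−0.451)·m_A, so m_A = 186.16/0.4982 = 373.66 kg/h.
C = 373.66 + 1271.3 = 1645 kg/h.

1645 kg/h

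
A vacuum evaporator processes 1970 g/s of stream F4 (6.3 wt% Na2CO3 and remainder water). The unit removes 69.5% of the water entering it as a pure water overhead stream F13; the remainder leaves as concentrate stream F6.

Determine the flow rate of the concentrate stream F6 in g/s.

687.1 g/s

water entering = 1970×0.937 = 1845.9 g/s; overhead removed = 0.695×1845.9 = 1282.9 g/s.
Concentrate = 1970 − 1282.9 = 687.11 g/s.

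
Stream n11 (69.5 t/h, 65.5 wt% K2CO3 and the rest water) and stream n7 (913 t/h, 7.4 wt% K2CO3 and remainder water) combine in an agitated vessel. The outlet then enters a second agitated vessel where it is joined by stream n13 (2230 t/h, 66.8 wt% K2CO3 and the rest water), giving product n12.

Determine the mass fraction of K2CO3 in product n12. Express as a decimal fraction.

Overall, product flow = 3212.5 t/h.
K2CO3 in = 69.5×0.655 + 913×0.074 + 2230×0.668 = 1602.7 t/h.
K2CO3 fraction in n12 = 0.499.

0.499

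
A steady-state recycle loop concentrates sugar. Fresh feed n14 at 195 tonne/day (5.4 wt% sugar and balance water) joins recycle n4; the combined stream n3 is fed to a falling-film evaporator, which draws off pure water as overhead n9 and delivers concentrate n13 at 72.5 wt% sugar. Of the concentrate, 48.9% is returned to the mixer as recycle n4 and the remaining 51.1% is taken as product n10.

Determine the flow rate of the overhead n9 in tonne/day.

180.5 tonne/day

Overall sugar balance (none leaves overhead): sugar in fresh feed = sugar in product, i.e. 195×0.054 = (1−0.489)·n13·0.725.
n13 = 10.53/(0.725×0.511) = 28.423 tonne/day.
Recycle n4 = 0.489×28.423 = 13.899 tonne/day.
Combined feed n3 = 195 + 13.899 = 208.9 tonne/day.
Overhead n9 = n3 − n13 = 208.9 − 28.423 = 180.48 tonne/day.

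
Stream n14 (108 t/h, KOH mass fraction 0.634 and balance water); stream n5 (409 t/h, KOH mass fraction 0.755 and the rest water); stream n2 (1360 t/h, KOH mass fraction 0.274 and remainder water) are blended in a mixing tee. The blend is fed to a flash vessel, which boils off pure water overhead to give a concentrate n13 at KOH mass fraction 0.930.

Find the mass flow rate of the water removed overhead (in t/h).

1071 t/h

KOH entering = 108×0.634 + 409×0.755 + 1360×0.274 = 749.91 t/h.
All KOH reports to n13, so n13 = 749.91/0.930 = 806.35 t/h.
Total feed = 1877 t/h; overhead = 1877 − 806.35 = 1070.6 t/h.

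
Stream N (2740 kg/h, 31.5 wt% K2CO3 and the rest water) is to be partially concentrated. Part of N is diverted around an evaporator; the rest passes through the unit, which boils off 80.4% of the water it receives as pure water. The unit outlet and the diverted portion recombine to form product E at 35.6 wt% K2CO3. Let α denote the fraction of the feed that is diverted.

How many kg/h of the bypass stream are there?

All 2740×0.315 = 863.1 kg/h of K2CO3 reaches E, so E = 863.1/0.356 = 2424.4 kg/h and vapour = 315.56 kg/h.
The evaporator receives (1−α)·2740 of feed at 0.685 water and removes 0.804 of that water:
0.804×0.685×(1−α)×2740 = 315.56
(1−α) = 315.56/1509 = 0.2091;  α = 0.7909.
Bypass flow = 0.7909×2740 = 2167 kg/h.

2167 kg/h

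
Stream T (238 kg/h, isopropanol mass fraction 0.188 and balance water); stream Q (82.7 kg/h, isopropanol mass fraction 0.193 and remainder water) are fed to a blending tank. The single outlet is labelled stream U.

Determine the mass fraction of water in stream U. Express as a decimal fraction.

0.811

Total flow out = 238 + 82.7 = 320.7 kg/h.
water in = 238×0.812 + 82.7×0.807 = 259.99 kg/h.
water mass fraction in U = 259.99/320.7 = 0.811.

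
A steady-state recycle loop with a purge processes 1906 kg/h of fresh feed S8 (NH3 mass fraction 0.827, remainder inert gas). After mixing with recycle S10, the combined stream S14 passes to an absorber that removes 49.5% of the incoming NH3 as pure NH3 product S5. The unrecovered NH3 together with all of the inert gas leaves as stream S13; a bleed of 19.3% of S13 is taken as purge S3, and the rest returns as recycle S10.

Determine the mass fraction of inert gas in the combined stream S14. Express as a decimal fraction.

inert gas enters only via S8 and leaves only via the purge: 1906×0.173 = 0.193×(inert gas in S13), and the absorber passes all inert gas, so inert gas in S14 = inert gas in S13 = 1708.5 kg/h.
NH3 in S14: m_A = 1906×0.827 + (1−0.193)·(1−0.495)·m_A, so m_A = 1576.3/0.5925 = 2660.5 kg/h.
S14 = 2660.5 + 1708.5 = 4369 kg/h.
inert gas fraction in S14 = 1708.5/4369 = 0.391.

0.391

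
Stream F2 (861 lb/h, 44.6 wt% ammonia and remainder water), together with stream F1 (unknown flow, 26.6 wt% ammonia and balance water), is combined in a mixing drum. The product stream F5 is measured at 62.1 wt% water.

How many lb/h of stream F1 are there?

510.5 lb/h

Let F1 be the unknown flow. Total out = 861 + F1.
water balance: 476.99 + 0.734·F1 = 0.621·(861 + F1)
(0.734 − 0.621)·F1 = 0.621×861 − 476.99 = 57.687
F1 = 57.687 / 0.113 = 510.5 lb/h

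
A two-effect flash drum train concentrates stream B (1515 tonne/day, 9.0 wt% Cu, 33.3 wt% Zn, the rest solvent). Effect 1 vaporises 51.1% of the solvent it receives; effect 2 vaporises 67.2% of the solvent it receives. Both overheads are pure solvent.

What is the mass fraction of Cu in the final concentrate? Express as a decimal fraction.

solvent in feed = 1515×0.577 = 874.15 tonne/day.
After stage 1: solvent left = (1−0.511)×874.15 = 427.46; stream total = 1068.3 tonne/day.
After stage 2: solvent left = (1−0.672)×427.46 = 140.21; final concentrate = 781.05 tonne/day.
Cu fraction = 136.35/781.05 = 0.1746.

0.1746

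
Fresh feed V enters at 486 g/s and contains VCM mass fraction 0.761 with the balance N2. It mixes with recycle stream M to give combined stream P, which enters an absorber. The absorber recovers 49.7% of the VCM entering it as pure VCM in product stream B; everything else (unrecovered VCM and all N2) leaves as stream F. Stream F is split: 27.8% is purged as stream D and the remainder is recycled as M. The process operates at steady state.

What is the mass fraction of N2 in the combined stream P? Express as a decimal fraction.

N2 enters only via V and leaves only via the purge: 486×0.239 = 0.278×(N2 in F), and the absorber passes all N2, so N2 in P = N2 in F = 417.82 g/s.
VCM in P: m_A = 486×0.761 + (1−0.278)·(1−0.497)·m_A, so m_A = 369.85/0.6368 = 580.76 g/s.
P = 580.76 + 417.82 = 998.58 g/s.
N2 fraction in P = 417.82/998.58 = 0.418.

0.418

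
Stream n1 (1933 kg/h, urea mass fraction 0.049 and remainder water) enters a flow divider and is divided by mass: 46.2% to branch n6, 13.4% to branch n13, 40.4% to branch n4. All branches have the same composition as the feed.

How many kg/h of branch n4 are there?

780.9 kg/h

Branch n4 flow = 0.404×1933 = 780.93 kg/h.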